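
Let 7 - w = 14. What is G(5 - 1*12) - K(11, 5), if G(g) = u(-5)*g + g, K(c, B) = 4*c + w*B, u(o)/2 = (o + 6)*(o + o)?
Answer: 124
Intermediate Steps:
w = -7 (w = 7 - 1*14 = 7 - 14 = -7)
u(o) = 4*o*(6 + o) (u(o) = 2*((o + 6)*(o + o)) = 2*((6 + o)*(2*o)) = 2*(2*o*(6 + o)) = 4*o*(6 + o))
K(c, B) = -7*B + 4*c (K(c, B) = 4*c - 7*B = -7*B + 4*c)
G(g) = -19*g (G(g) = (4*(-5)*(6 - 5))*g + g = (4*(-5)*1)*g + g = -20*g + g = -19*g)
G(5 - 1*12) - K(11, 5) = -19*(5 - 1*12) - (-7*5 + 4*11) = -19*(5 - 12) - (-35 + 44) = -19*(-7) - 1*9 = 133 - 9 = 124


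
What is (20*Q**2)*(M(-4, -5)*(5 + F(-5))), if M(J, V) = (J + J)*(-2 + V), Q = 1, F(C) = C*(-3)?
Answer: 22400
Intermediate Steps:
F(C) = -3*C
M(J, V) = 2*J*(-2 + V) (M(J, V) = (2*J)*(-2 + V) = 2*J*(-2 + V))
(20*Q**2)*(M(-4, -5)*(5 + F(-5))) = (20*1**2)*((2*(-4)*(-2 - 5))*(5 - 3*(-5))) = (20*1)*((2*(-4)*(-7))*(5 + 15)) = 20*(56*20) = 20*1120 = 22400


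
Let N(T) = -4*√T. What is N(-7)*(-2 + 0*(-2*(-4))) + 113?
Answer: 113 + 8*I*√7 ≈ 113.0 + 21.166*I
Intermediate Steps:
N(-7)*(-2 + 0*(-2*(-4))) + 113 = (-4*I*√7)*(-2 + 0*(-2*(-4))) + 113 = (-4*I*√7)*(-2 + 0*8) + 113 = (-4*I*√7)*(-2 + 0) + 113 = -4*I*√7*(-2) + 113 = 8*I*√7 + 113 = 113 + 8*I*√7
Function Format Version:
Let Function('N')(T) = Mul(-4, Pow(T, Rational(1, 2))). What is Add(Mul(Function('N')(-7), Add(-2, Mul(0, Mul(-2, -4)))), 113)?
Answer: Add(113, Mul(8, I, Pow(7, Rational(1, 2)))) ≈ Add(113.00, Mul(21.166, I))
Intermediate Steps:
Add(Mul(Function('N')(-7), Add(-2, Mul(0, Mul(-2, -4)))), 113) = Add(Mul(Mul(-4, Pow(-7, Rational(1, 2))), Add(-2, Mul(0, Mul(-2, -4)))), 113) = Add(Mul(Mul(-4, Mul(I, Pow(7, Rational(1, 2)))), Add(-2, Mul(0, 8))), 113) = Add(Mul(Mul(-4, I, Pow(7, Rational(1, 2))), Add(-2, 0)), 113) = Add(Mul(Mul(-4, I, Pow(7, Rational(1, 2))), -2), 113) = Add(Mul(8, I, Pow(7, Rational(1, 2))), 113) = Add(113, Mul(8, I, Pow(7, Rational(1, 2))))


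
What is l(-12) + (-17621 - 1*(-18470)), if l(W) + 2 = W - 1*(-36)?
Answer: 871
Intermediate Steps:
l(W) = 34 + W (l(W) = -2 + (W - 1*(-36)) = -2 + (W + 36) = -2 + (36 + W) = 34 + W)
l(-12) + (-17621 - 1*(-18470)) = (34 - 12) + (-17621 - 1*(-18470)) = 22 + (-17621 + 18470) = 22 + 849 = 871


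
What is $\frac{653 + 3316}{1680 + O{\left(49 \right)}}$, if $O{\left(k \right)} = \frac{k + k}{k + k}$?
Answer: $\frac{3969}{1681} \approx 2.3611$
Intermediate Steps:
$O{\left(k \right)} = 1$ ($O{\left(k \right)} = \frac{2 k}{2 k} = 2 k \frac{1}{2 k} = 1$)
$\frac{653 + 3316}{1680 + O{\left(49 \right)}} = \frac{653 + 3316}{1680 + 1} = \frac{3969}{1681}$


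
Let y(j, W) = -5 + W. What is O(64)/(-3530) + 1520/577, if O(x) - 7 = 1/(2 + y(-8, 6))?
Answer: 8042053/3055215 ≈ 2.6322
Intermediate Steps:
O(x) = 22/3 (O(x) = 7 + 1/(2 + (-5 + 6)) = 7 + 1/(2 + 1) = 7 + 1/3 = 7 + ⅓ = 22/3)
O(64)/(-3530) + 1520/577 = (22/3)/(-3530) + 1520/577 = (22/3)*(-1/3530) + 1520*(1/577) = -11/5295 + 1520/577 = 8042053/3055215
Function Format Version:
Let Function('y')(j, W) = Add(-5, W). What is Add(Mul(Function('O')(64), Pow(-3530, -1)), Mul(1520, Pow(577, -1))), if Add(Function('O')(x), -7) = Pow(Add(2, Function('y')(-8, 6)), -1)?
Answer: Rational(8042053, 3055215) ≈ 2.6322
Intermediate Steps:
Function('O')(x) = Rational(22, 3) (Function('O')(x) = Add(7, Pow(Add(2, Add(-5, 6)), -1)) = Add(7, Pow(Add(2, 1), -1)) = Add(7, Pow(3, -1)) = Add(7, Rational(1, 3)) = Rational(22, 3))
Add(Mul(Function('O')(64), Pow(-3530, -1)), Mul(1520, Pow(577, -1))) = Add(Mul(Rational(22, 3), Pow(-3530, -1)), Mul(1520, Pow(577, -1))) = Add(Mul(Rational(22, 3), Rational(-1, 3530)), Mul(1520, Rational(1, 577))) = Add(Rational(-11, 5295), Rational(1520, 577)) = Rational(8042053, 3055215)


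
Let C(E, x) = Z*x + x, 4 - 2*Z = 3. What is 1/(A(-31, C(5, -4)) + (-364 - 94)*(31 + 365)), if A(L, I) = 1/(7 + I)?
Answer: -1/181367 ≈ -5.5137e-6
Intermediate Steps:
Z = ½ (Z = 2 - ½*3 = 2 - 3/2 = ½ ≈ 0.50000)
C(E, x) = 3*x/2 (C(E, x) = x/2 + x = 3*x/2)
1/(A(-31, C(5, -4)) + (-364 - 94)*(31 + 365)) = 1/(1/(7 + (3/2)*(-4)) + (-364 - 94)*(31 + 365)) = 1/(1/(7 - 6) - 458*396) = 1/(1/1 - 181368) = 1/(1 - 181368) = 1/(-181367) = -1/181367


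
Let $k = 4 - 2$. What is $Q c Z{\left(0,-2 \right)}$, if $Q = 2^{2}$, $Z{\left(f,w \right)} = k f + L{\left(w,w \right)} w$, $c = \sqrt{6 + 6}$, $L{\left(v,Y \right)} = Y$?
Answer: $32 \sqrt{3} \approx 55.426$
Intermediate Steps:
$c = 2 \sqrt{3}$ ($c = \sqrt{12} = 2 \sqrt{3} \approx 3.4641$)
$k = 2$ ($k = 4 - 2 = 2$)
$Z{\left(f,w \right)} = w^{2} + 2 f$ ($Z{\left(f,w \right)} = 2 f + w w = 2 f + w^{2} = w^{2} + 2 f$)
$Q = 4$
$Q c Z{\left(0,-2 \right)} = 4 \cdot 2 \sqrt{3} \left(\left(-2\right)^{2} + 2 \cdot 0\right) = 8 \sqrt{3} \left(4 + 0\right) = 8 \sqrt{3} \cdot 4 = 32 \sqrt{3}$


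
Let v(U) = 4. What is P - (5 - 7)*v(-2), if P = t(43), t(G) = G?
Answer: 51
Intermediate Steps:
P = 43
P - (5 - 7)*v(-2) = 43 - (5 - 7)*4 = 43 - (-2)*4 = 43 - 1*(-8) = 43 + 8 = 51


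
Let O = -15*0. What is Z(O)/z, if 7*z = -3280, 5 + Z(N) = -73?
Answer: 273/1640 ≈ 0.16646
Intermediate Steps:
O = 0
Z(N) = -78 (Z(N) = -5 - 73 = -78)
z = -3280/7 (z = (⅐)*(-3280) = -3280/7 ≈ -468.57)
Z(O)/z = -78/(-3280/7) = -78*(-7/3280) = 273/1640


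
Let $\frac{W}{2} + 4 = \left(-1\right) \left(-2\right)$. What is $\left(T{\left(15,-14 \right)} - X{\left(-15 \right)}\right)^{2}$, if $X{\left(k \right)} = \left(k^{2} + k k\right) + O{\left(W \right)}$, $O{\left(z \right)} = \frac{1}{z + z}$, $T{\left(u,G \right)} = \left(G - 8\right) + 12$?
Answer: $\frac{13535041}{64} \approx 2.1149 \cdot 10^{5}$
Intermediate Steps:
$T{\left(u,G \right)} = 4 + G$ ($T{\left(u,G \right)} = \left(-8 + G\right) + 12 = 4 + G$)
$W = -4$ ($W = -8 + 2 \left(\left(-1\right) \left(-2\right)\right) = -8 + 2 \cdot 2 = -8 + 4 = -4$)
$O{\left(z \right)} = \frac{1}{2 z}$
$X{\left(k \right)} = - \frac{1}{8} + 2 k^{2}$ ($X{\left(k \right)} = \left(k^{2} + k k\right) + \frac{1}{2 \left(-4\right)} = \left(k^{2} + k^{2}\right) + \frac{1}{2} \left(- \frac{1}{4}\right) = 2 k^{2} - \frac{1}{8} = - \frac{1}{8} + 2 k^{2}$)
$\left(T{\left(15,-14 \right)} - X{\left(-15 \right)}\right)^{2} = \left(\left(4 - 14\right) - \left(- \frac{1}{8} + 2 \left(-15\right)^{2}\right)\right)^{2} = \left(-10 - \left(- \frac{1}{8} + 2 \cdot 225\right)\right)^{2} = \left(-10 - \left(- \frac{1}{8} + 450\right)\right)^{2} = \left(-10 - \frac{3599}{8}\right)^{2} = \left(- \frac{3679}{8}\right)^{2} = \frac{13535041}{64}$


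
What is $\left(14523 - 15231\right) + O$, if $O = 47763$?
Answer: $47055$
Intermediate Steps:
$\left(14523 - 15231\right) + O = \left(14523 - 15231\right) + 47763 = -708 + 47763 = 47055$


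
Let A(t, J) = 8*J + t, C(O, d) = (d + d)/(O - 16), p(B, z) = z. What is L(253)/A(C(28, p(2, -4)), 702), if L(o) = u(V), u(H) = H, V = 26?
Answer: 39/8423 ≈ 0.0046302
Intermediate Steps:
C(O, d) = 2*d/(-16 + O) (C(O, d) = (2*d)/(-16 + O) = 2*d/(-16 + O))
L(o) = 26
A(t, J) = t + 8*J
L(253)/A(C(28, p(2, -4)), 702) = 26/(2*(-4)/(-16 + 28) + 8*702) = 26/(2*(-4)/12 + 5616) = 26/(2*(-4)*(1/12) + 5616) = 26/(-⅔ + 5616) = 26/(16846/3) = 26*(3/16846) = 39/8423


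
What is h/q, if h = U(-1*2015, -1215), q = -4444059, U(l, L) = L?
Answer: 405/1481353 ≈ 0.00027340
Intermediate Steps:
h = -1215
h/q = -1215/(-4444059) = -1215*(-1/4444059) = 405/1481353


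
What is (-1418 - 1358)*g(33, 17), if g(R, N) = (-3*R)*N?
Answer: 4672008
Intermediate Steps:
g(R, N) = -3*N*R
(-1418 - 1358)*g(33, 17) = (-1418 - 1358)*(-3*17*33) = -2776*(-1683) = 4672008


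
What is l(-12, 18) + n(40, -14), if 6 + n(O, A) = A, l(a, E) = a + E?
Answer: -14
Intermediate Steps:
l(a, E) = E + a
n(O, A) = -6 + A
l(-12, 18) + n(40, -14) = (18 - 12) + (-6 - 14) = 6 - 20 = -14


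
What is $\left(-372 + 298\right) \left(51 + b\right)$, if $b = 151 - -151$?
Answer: $-26122$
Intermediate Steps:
$b = 302$ ($b = 151 + 151 = 302$)
$\left(-372 + 298\right) \left(51 + b\right) = \left(-372 + 298\right) \left(51 + 302\right) = \left(-74\right) 353 = -26122$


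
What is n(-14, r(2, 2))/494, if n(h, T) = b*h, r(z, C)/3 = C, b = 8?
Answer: -56/247 ≈ -0.22672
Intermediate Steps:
r(z, C) = 3*C
n(h, T) = 8*h
n(-14, r(2, 2))/494 = (8*(-14))/494 = -112*1/494 = -56/247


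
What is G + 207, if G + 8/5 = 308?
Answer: 2567/5 ≈ 513.40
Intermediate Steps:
G = 1532/5 (G = -8/5 + 308 = 1532/5 ≈ 306.40)
G + 207 = 1532/5 + 207 = 2567/5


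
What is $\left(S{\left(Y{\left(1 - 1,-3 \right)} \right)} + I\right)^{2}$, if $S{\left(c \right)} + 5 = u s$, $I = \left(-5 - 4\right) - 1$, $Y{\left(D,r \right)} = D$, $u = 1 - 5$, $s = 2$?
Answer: $529$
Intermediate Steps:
$u = -4$
$I = -10$ ($I = -9 - 1 = -10$)
$S{\left(c \right)} = -13$ ($S{\left(c \right)} = -5 - 8 = -13$)
$\left(S{\left(Y{\left(1 - 1,-3 \right)} \right)} + I\right)^{2} = \left(-13 - 10\right)^{2} = \left(-23\right)^{2} = 529$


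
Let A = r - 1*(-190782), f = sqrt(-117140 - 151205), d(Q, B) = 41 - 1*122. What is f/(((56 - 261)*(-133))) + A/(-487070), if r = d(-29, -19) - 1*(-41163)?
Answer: -115932/243535 + I*sqrt(268345)/27265 ≈ -0.47604 + 0.018999*I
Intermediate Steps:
d(Q, B) = -81 (d(Q, B) = 41 - 122 = -81)
r = 41082 (r = -81 - 1*(-41163) = -81 + 41163 = 41082)
f = I*sqrt(268345) (f = sqrt(-268345) = I*sqrt(268345) ≈ 518.02*I)
A = 231864 (A = 41082 - 1*(-190782) = 41082 + 190782 = 231864)
f/(((56 - 261)*(-133))) + A/(-487070) = (I*sqrt(268345))/(((56 - 261)*(-133))) + 231864/(-487070) = (I*sqrt(268345))/((-205*(-133))) + 231864*(-1/487070) = (I*sqrt(268345))/27265 - 115932/243535 = (I*sqrt(268345))*(1/27265) - 115932/243535 = I*sqrt(268345)/27265 - 115932/243535 = -115932/243535 + I*sqrt(268345)/27265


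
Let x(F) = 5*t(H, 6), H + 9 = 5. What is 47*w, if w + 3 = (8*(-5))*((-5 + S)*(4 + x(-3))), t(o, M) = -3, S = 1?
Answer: -82861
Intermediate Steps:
H = -4 (H = -9 + 5 = -4)
x(F) = -15 (x(F) = 5*(-3) = -15)
w = -1763 (w = -3 + (8*(-5))*((-5 + 1)*(4 - 15)) = -3 - (-160)*(-11) = -3 - 40*44 = -3 - 1760 = -1763)
47*w = 47*(-1763) = -82861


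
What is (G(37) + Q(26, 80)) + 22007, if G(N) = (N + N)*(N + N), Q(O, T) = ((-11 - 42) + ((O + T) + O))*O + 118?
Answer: 29655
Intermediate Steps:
Q(O, T) = 118 + O*(-53 + T + 2*O) (Q(O, T) = (-53 + (T + 2*O))*O + 118 = (-53 + T + 2*O)*O + 118 = O*(-53 + T + 2*O) + 118 = 118 + O*(-53 + T + 2*O))
G(N) = 4*N² (G(N) = (2*N)*(2*N) = 4*N²)
(G(37) + Q(26, 80)) + 22007 = (4*37² + (118 - 53*26 + 2*26² + 26*80)) + 22007 = (4*1369 + (118 - 1378 + 2*676 + 2080)) + 22007 = (5476 + (118 - 1378 + 1352 + 2080)) + 22007 = (5476 + 2172) + 22007 = 7648 + 22007 = 29655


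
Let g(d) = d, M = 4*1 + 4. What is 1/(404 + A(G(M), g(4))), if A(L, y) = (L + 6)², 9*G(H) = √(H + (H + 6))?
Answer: 131301/57796438 - 2187*√22/317880409 ≈ 0.0022395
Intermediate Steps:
M = 8 (M = 4 + 4 = 8)
G(H) = √(6 + 2*H)/9 (G(H) = √(H + (H + 6))/9 = √(H + (6 + H))/9 = √(6 + 2*H)/9)
A(L, y) = (6 + L)²
1/(404 + A(G(M), g(4))) = 1/(404 + (6 + √(6 + 2*8)/9)²) = 1/(404 + (6 + √(6 + 16)/9)²) = 1/(404 + (6 + √22/9)²)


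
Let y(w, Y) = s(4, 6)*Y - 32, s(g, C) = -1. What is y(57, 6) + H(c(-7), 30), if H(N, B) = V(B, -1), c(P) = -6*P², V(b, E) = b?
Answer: -8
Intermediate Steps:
H(N, B) = B
y(w, Y) = -32 - Y (y(w, Y) = -Y - 32 = -32 - Y)
y(57, 6) + H(c(-7), 30) = (-32 - 1*6) + 30 = (-32 - 6) + 30 = -38 + 30 = -8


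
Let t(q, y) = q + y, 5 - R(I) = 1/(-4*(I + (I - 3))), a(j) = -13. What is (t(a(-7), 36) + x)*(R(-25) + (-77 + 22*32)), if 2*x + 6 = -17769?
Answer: -2375384607/424 ≈ -5.6023e+6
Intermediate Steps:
x = -17775/2 (x = -3 + (1/2)*(-17769) = -3 - 17769/2 = -17775/2 ≈ -8887.5)
R(I) = 5 - 1/(12 - 8*I) (R(I) = 5 - 1/((-4*(I + (I - 3)))) = 5 - 1/((-4*(I + (-3 + I)))) = 5 - 1/((-4*(-3 + 2*I))) = 5 - 1/(12 - 8*I))
(t(a(-7), 36) + x)*(R(-25) + (-77 + 22*32)) = ((-13 + 36) - 17775/2)*((-59 + 40*(-25))/(4*(-3 + 2*(-25))) + (-77 + 22*32)) = (23 - 17775/2)*((-59 - 1000)/(4*(-3 - 50)) + (-77 + 704)) = -17729*((1/4)*(-1059)/(-53) + 627)/2 = -17729*((1/4)*(-1/53)*(-1059) + 627)/2 = -17729*(1059/212 + 627)/2 = -17729/2*133983/212 = -2375384607/424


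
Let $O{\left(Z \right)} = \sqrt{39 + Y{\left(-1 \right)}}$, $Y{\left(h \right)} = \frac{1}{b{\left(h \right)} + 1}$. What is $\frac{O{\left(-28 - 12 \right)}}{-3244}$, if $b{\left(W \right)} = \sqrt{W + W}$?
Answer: $- \frac{\sqrt{\frac{40 + 39 i \sqrt{2}}{1 + i \sqrt{2}}}}{3244} \approx -0.0019333 + 1.1585 \cdot 10^{-5} i$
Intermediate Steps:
$b{\left(W \right)} = \sqrt{2} \sqrt{W}$ ($b{\left(W \right)} = \sqrt{2 W} = \sqrt{2} \sqrt{W}$)
$Y{\left(h \right)} = \frac{1}{1 + \sqrt{2} \sqrt{h}}$ ($Y{\left(h \right)} = \frac{1}{\sqrt{2} \sqrt{h} + 1} = \frac{1}{1 + \sqrt{2} \sqrt{h}}$)
$O{\left(Z \right)} = \sqrt{39 + \frac{1}{1 + i \sqrt{2}}}$ ($O{\left(Z \right)} = \sqrt{39 + \frac{1}{1 + \sqrt{2} \sqrt{-1}}} = \sqrt{39 + \frac{1}{1 + \sqrt{2} i}} = \sqrt{39 + \frac{1}{1 + i \sqrt{2}}}$)
$\frac{O{\left(-28 - 12 \right)}}{-3244} = \frac{\sqrt{\frac{40 + 39 i \sqrt{2}}{1 + i \sqrt{2}}}}{-3244} = \sqrt{\frac{40 + 39 i \sqrt{2}}{1 + i \sqrt{2}}} \left(- \frac{1}{3244}\right) = - \frac{\sqrt{\frac{40 + 39 i \sqrt{2}}{1 + i \sqrt{2}}}}{3244}$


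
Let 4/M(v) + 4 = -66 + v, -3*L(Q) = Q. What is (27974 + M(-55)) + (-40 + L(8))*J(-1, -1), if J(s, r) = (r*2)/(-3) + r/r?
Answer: 31390714/1125 ≈ 27903.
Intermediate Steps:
L(Q) = -Q/3
J(s, r) = 1 - 2*r/3 (J(s, r) = (2*r)*(-⅓) + 1 = -2*r/3 + 1 = 1 - 2*r/3)
M(v) = 4/(-70 + v) (M(v) = 4/(-4 + (-66 + v)) = 4/(-70 + v))
(27974 + M(-55)) + (-40 + L(8))*J(-1, -1) = (27974 + 4/(-70 - 55)) + (-40 - ⅓*8)*(1 - ⅔*(-1)) = (27974 + 4/(-125)) + (-40 - 8/3)*(1 + ⅔) = (27974 + 4*(-1/125)) - 128/3*5/3 = (27974 - 4/125) - 640/9 = 3496746/125 - 640/9 = 31390714/1125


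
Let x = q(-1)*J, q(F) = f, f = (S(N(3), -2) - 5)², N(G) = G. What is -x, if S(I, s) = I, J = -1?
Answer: 4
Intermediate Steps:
f = 4 (f = (3 - 5)² = (-2)² = 4)
q(F) = 4
x = -4 (x = 4*(-1) = -4)
-x = -1*(-4) = 4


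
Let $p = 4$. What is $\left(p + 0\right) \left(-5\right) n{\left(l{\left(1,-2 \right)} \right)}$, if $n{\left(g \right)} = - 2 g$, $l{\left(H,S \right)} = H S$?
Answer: $-80$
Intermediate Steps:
$\left(p + 0\right) \left(-5\right) n{\left(l{\left(1,-2 \right)} \right)} = \left(4 + 0\right) \left(-5\right) \left(- 2 \cdot 1 \left(-2\right)\right) = 4 \left(-5\right) \left(\left(-2\right) \left(-2\right)\right) = \left(-20\right) 4 = -80$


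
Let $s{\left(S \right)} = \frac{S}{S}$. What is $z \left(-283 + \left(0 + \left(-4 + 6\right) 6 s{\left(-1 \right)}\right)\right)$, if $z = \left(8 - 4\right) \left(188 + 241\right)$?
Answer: $-465036$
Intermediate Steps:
$s{\left(S \right)} = 1$
$z = 1716$ ($z = 4 \cdot 429 = 1716$)
$z \left(-283 + \left(0 + \left(-4 + 6\right) 6 s{\left(-1 \right)}\right)\right) = 1716 \left(-283 + \left(0 + \left(-4 + 6\right) 6 \cdot 1\right)\right) = 1716 \left(-283 + \left(0 + 2 \cdot 6 \cdot 1\right)\right) = 1716 \left(-283 + \left(0 + 12 \cdot 1\right)\right) = 1716 \left(-283 + \left(0 + 12\right)\right) = 1716 \left(-283 + 12\right) = 1716 \left(-271\right) = -465036$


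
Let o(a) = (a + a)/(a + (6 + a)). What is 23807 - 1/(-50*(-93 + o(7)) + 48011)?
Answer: 1252867181/52626 ≈ 23807.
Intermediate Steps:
o(a) = 2*a/(6 + 2*a) (o(a) = (2*a)/(6 + 2*a) = 2*a/(6 + 2*a))
23807 - 1/(-50*(-93 + o(7)) + 48011) = 23807 - 1/(-50*(-93 + 7/(3 + 7)) + 48011) = 23807 - 1/(-50*(-93 + 7/10) + 48011) = 23807 - 1/(-50*(-923/10) + 48011) = 23807 - 1/(4615 + 48011) = 23807 - 1/52626 = 1252867181/52626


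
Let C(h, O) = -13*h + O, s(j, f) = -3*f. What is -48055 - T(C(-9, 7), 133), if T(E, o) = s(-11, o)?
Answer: -47656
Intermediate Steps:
C(h, O) = O - 13*h
T(E, o) = -3*o
-48055 - T(C(-9, 7), 133) = -48055 - (-3)*133 = -48055 - 1*(-399) = -48055 + 399 = -47656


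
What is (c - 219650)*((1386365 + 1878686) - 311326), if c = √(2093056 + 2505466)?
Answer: -648785696250 + 2953725*√4598522 ≈ -6.4245e+11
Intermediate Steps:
c = √4598522 ≈ 2144.4
(c - 219650)*((1386365 + 1878686) - 311326) = (√4598522 - 219650)*((1386365 + 1878686) - 311326) = (-219650 + √4598522)*(3265051 - 311326) = (-219650 + √4598522)*2953725 = -648785696250 + 2953725*√4598522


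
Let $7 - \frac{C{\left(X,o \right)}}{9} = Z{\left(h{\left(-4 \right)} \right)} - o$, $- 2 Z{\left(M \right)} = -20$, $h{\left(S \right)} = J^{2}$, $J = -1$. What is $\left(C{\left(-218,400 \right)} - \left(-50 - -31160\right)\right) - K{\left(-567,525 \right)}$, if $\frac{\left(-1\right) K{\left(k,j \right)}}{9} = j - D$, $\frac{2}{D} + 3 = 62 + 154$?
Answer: $- \frac{1619658}{71} \approx -22812.0$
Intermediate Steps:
$D = \frac{2}{213}$ ($D = \frac{2}{-3 + \left(62 + 154\right)} = \frac{2}{-3 + 216} = \frac{2}{213} \approx 0.0093897$)
$K{\left(k,j \right)} = \frac{6}{71} - 9 j$ ($K{\left(k,j \right)} = - 9 \left(j - \frac{2}{213}\right) = - 9 \left(- \frac{2}{213} + j\right) = \frac{6}{71} - 9 j$)
$h{\left(S \right)} = 1$ ($h{\left(S \right)} = \left(-1\right)^{2} = 1$)
$Z{\left(M \right)} = 10$ ($Z{\left(M \right)} = \left(- \frac{1}{2}\right) \left(-20\right) = 10$)
$C{\left(X,o \right)} = -27 + 9 o$ ($C{\left(X,o \right)} = 63 - 9 \left(10 - o\right) = 63 + \left(-90 + 9 o\right) = -27 + 9 o$)
$\left(C{\left(-218,400 \right)} - \left(-50 - -31160\right)\right) - K{\left(-567,525 \right)} = \left(\left(-27 + 9 \cdot 400\right) - \left(-50 - -31160\right)\right) - \left(\frac{6}{71} - 4725\right) = \left(\left(-27 + 3600\right) - \left(-50 + 31160\right)\right) - \left(\frac{6}{71} - 4725\right) = \left(3573 - 31110\right) - - \frac{335469}{71} = \left(3573 - 31110\right) + \frac{335469}{71} = -27537 + \frac{335469}{71} = - \frac{1619658}{71}$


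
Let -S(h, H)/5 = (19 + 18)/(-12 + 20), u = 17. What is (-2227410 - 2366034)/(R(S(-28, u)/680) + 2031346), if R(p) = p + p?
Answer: -832944512/368350729 ≈ -2.2613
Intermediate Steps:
S(h, H) = -185/8 (S(h, H) = -5*(19 + 18)/(-12 + 20) = -185/8)
R(p) = 2*p
(-2227410 - 2366034)/(R(S(-28, u)/680) + 2031346) = (-2227410 - 2366034)/(2*(-185/8/680) + 2031346) = -4593444/(2*(-185/8*1/680) + 2031346) = -4593444/(2*(-37/1088) + 2031346) = -4593444/(-37/544 + 2031346) = -4593444/1105052187/544 = -4593444*544/1105052187 = -832944512/368350729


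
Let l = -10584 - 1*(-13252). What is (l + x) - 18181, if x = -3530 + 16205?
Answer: -2838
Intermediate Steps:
l = 2668 (l = -10584 + 13252 = 2668)
x = 12675
(l + x) - 18181 = (2668 + 12675) - 18181 = 15343 - 18181 = -2838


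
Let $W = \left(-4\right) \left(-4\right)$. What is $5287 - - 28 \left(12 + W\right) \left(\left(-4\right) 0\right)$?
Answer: $5287$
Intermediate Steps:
$W = 16$
$5287 - - 28 \left(12 + W\right) \left(\left(-4\right) 0\right) = 5287 - - 28 \left(12 + 16\right) \left(\left(-4\right) 0\right) = 5287 - - 28 \cdot 28 \cdot 0 = 5287 - \left(-28\right) 0 = 5287 - 0 = 5287 + 0 = 5287$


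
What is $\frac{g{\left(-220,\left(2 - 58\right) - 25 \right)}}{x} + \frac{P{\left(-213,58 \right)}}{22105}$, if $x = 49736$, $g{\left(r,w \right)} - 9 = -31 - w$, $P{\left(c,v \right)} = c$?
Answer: $- \frac{9289573}{1099414280} \approx -0.0084496$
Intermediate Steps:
$g{\left(r,w \right)} = -22 - w$ ($g{\left(r,w \right)} = 9 - \left(31 + w\right) = -22 - w$)
$\frac{g{\left(-220,\left(2 - 58\right) - 25 \right)}}{x} + \frac{P{\left(-213,58 \right)}}{22105} = \frac{-22 - \left(\left(2 - 58\right) - 25\right)}{49736} - \frac{213}{22105} = \left(-22 - \left(-56 - 25\right)\right) \frac{1}{49736} - \frac{213}{22105} = \left(-22 - -81\right) \frac{1}{49736} - \frac{213}{22105} = \left(-22 + 81\right) \frac{1}{49736} - \frac{213}{22105} = 59 \cdot \frac{1}{49736} - \frac{213}{22105} = \frac{59}{49736} - \frac{213}{22105} = - \frac{9289573}{1099414280}$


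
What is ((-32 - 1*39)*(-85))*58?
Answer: 350030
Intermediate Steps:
((-32 - 1*39)*(-85))*58 = ((-32 - 39)*(-85))*58 = -71*(-85)*58 = 6035*58 = 350030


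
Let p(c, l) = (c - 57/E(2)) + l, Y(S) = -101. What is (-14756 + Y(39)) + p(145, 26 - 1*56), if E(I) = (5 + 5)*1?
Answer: -147477/10 ≈ -14748.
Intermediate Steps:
E(I) = 10 (E(I) = 10*1 = 10)
p(c, l) = -57/10 + c + l (p(c, l) = (c - 57/10) + l = (-57/10 + c) + l = -57/10 + c + l)
(-14756 + Y(39)) + p(145, 26 - 1*56) = (-14756 - 101) + (-57/10 + 145 + (26 - 1*56)) = -14857 + (-57/10 + 145 + (26 - 56)) = -14857 + (-57/10 + 145 - 30) = -14857 + 1093/10 = -147477/10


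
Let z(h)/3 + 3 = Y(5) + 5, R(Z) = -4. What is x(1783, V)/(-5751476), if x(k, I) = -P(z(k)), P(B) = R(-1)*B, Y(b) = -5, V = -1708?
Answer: 9/1437869 ≈ 6.2593e-6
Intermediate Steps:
z(h) = -9 (z(h) = -9 + 3*(-5 + 5) = -9 + 3*0 = -9 + 0 = -9)
P(B) = -4*B
x(k, I) = -36 (x(k, I) = -(-4)*(-9) = -1*36 = -36)
x(1783, V)/(-5751476) = -36/(-5751476) = -36*(-1/5751476) = 9/1437869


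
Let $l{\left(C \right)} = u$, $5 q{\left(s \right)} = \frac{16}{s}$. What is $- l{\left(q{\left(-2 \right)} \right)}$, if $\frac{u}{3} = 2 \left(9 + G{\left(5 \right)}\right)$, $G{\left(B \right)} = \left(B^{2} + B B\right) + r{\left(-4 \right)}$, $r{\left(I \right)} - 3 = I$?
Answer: $-348$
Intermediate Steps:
$r{\left(I \right)} = 3 + I$
$G{\left(B \right)} = -1 + 2 B^{2}$ ($G{\left(B \right)} = \left(B^{2} + B B\right) + \left(3 - 4\right) = \left(B^{2} + B^{2}\right) - 1 = 2 B^{2} - 1 = -1 + 2 B^{2}$)
$q{\left(s \right)} = \frac{16}{5 s}$ ($q{\left(s \right)} = \frac{16 \frac{1}{s}}{5} = \frac{16}{5 s}$)
$u = 348$ ($u = 3 \cdot 2 \left(9 - \left(1 - 2 \cdot 5^{2}\right)\right) = 3 \cdot 2 \left(9 + \left(-1 + 2 \cdot 25\right)\right) = 3 \cdot 2 \left(9 + \left(-1 + 50\right)\right) = 3 \cdot 2 \left(9 + 49\right) = 3 \cdot 2 \cdot 58 = 3 \cdot 116 = 348$)
$l{\left(C \right)} = 348$
$- l{\left(q{\left(-2 \right)} \right)} = \left(-1\right) 348 = -348$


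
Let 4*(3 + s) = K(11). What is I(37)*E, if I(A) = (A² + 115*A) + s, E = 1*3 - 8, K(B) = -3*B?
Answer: -112255/4 ≈ -28064.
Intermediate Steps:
s = -45/4 (s = -3 + (-3*11)/4 = -3 + (¼)*(-33) = -3 - 33/4 = -45/4 ≈ -11.250)
E = -5 (E = 3 - 8 = -5)
I(A) = -45/4 + A² + 115*A (I(A) = (A² + 115*A) - 45/4 = -45/4 + A² + 115*A)
I(37)*E = (-45/4 + 37² + 115*37)*(-5) = (-45/4 + 1369 + 4255)*(-5) = (22451/4)*(-5) = -112255/4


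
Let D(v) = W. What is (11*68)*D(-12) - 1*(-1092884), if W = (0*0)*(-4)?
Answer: 1092884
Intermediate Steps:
W = 0 (W = 0*(-4) = 0)
D(v) = 0
(11*68)*D(-12) - 1*(-1092884) = (11*68)*0 - 1*(-1092884) = 748*0 + 1092884 = 0 + 1092884 = 1092884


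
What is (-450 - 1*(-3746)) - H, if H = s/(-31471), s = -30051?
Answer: 103698365/31471 ≈ 3295.0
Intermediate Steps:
H = 30051/31471 (H = -30051/(-31471) = -30051*(-1/31471) = 30051/31471 ≈ 0.95488)
(-450 - 1*(-3746)) - H = (-450 - 1*(-3746)) - 1*30051/31471 = (-450 + 3746) - 30051/31471 = 3296 - 30051/31471 = 103698365/31471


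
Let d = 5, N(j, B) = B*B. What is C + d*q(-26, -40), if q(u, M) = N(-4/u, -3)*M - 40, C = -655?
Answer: -2655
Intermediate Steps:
N(j, B) = B²
q(u, M) = -40 + 9*M (q(u, M) = (-3)²*M - 40 = 9*M - 40 = -40 + 9*M)
C + d*q(-26, -40) = -655 + 5*(-40 + 9*(-40)) = -655 + 5*(-40 - 360) = -655 + 5*(-400) = -655 - 2000 = -2655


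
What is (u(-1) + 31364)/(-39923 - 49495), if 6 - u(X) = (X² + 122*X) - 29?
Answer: -15760/44709 ≈ -0.35250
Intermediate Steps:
u(X) = 35 - X² - 122*X (u(X) = 6 - ((X² + 122*X) - 29) = 6 - (-29 + X² + 122*X) = 6 + (29 - X² - 122*X) = 35 - X² - 122*X)
(u(-1) + 31364)/(-39923 - 49495) = ((35 - 1*(-1)² - 122*(-1)) + 31364)/(-39923 - 49495) = ((35 - 1*1 + 122) + 31364)/(-89418) = ((35 - 1 + 122) + 31364)*(-1/89418) = (156 + 31364)*(-1/89418) = 31520*(-1/89418) = -15760/44709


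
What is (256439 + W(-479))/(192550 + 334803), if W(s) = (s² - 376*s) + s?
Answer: 665505/527353 ≈ 1.2620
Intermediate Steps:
W(s) = s² - 375*s
(256439 + W(-479))/(192550 + 334803) = (256439 - 479*(-375 - 479))/(192550 + 334803) = (256439 - 479*(-854))/527353 = (256439 + 409066)*(1/527353) = 665505*(1/527353) = 665505/527353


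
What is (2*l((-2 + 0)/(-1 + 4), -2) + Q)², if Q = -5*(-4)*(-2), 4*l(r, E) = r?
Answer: 14641/9 ≈ 1626.8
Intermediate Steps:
l(r, E) = r/4
Q = -40 (Q = 20*(-2) = -40)
(2*l((-2 + 0)/(-1 + 4), -2) + Q)² = (2*(((-2 + 0)/(-1 + 4))/4) - 40)² = (2*((-2/3)/4) - 40)² = (2*((-2*⅓)/4) - 40)² = (2*((¼)*(-⅔)) - 40)² = (2*(-⅙) - 40)² = (-⅓ - 40)² = (-121/3)² = 14641/9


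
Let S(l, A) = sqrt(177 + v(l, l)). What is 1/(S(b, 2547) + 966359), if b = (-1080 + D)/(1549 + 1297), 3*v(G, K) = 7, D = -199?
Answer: 2899077/2801549150105 - sqrt(1614)/2801549150105 ≈ 1.0348e-6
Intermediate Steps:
v(G, K) = 7/3 (v(G, K) = (1/3)*7 = 7/3)
b = -1279/2846 (b = (-1080 - 199)/(1549 + 1297) = -1279/2846 ≈ -0.44940)
S(l, A) = sqrt(1614)/3 (S(l, A) = sqrt(177 + 7/3) = sqrt(538/3) = sqrt(1614)/3)
1/(S(b, 2547) + 966359) = 1/(sqrt(1614)/3 + 966359) = 1/(966359 + sqrt(1614)/3)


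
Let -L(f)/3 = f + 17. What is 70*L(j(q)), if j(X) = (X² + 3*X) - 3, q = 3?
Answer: -6720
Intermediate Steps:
j(X) = -3 + X² + 3*X
L(f) = -51 - 3*f (L(f) = -3*(f + 17) = -3*(17 + f) = -51 - 3*f)
70*L(j(q)) = 70*(-51 - 3*(-3 + 3² + 3*3)) = 70*(-51 - 3*(-3 + 9 + 9)) = 70*(-51 - 3*15) = 70*(-51 - 45) = 70*(-96) = -6720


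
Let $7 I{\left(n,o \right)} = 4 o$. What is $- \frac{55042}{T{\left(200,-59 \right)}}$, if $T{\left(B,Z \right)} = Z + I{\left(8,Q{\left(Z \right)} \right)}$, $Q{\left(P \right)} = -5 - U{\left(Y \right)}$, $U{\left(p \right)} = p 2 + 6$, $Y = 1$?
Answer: $\frac{385294}{465} \approx 828.59$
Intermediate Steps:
$U{\left(p \right)} = 6 + 2 p$ ($U{\left(p \right)} = 2 p + 6 = 6 + 2 p$)
$Q{\left(P \right)} = -13$ ($Q{\left(P \right)} = -5 - \left(6 + 2 \cdot 1\right) = -5 - \left(6 + 2\right) = -5 - 8 = -13$)
$I{\left(n,o \right)} = \frac{4 o}{7}$
$T{\left(B,Z \right)} = - \frac{52}{7} + Z$ ($T{\left(B,Z \right)} = Z + \frac{4}{7} \left(-13\right) = Z - \frac{52}{7} = - \frac{52}{7} + Z$)
$- \frac{55042}{T{\left(200,-59 \right)}} = - \frac{55042}{- \frac{52}{7} - 59} = - \frac{55042}{- \frac{465}{7}} = \left(-55042\right) \left(- \frac{7}{465}\right) = \frac{385294}{465}$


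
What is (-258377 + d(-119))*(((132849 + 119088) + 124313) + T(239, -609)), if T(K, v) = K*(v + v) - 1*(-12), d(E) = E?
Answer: -22013519360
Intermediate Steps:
T(K, v) = 12 + 2*K*v (T(K, v) = K*(2*v) + 12 = 2*K*v + 12 = 12 + 2*K*v)
(-258377 + d(-119))*(((132849 + 119088) + 124313) + T(239, -609)) = (-258377 - 119)*(((132849 + 119088) + 124313) + (12 + 2*239*(-609))) = -258496*((251937 + 124313) + (12 - 291102)) = -258496*(376250 - 291090) = -258496*85160 = -22013519360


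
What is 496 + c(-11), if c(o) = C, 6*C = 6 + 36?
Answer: 503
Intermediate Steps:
C = 7 (C = (6 + 36)/6 = (1/6)*42 = 7)
c(o) = 7
496 + c(-11) = 496 + 7 = 503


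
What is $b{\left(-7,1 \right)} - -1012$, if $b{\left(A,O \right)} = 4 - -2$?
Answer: $1018$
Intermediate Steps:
$b{\left(A,O \right)} = 6$ ($b{\left(A,O \right)} = 4 + 2 = 6$)
$b{\left(-7,1 \right)} - -1012 = 6 - -1012 = 6 + 1012 = 1018$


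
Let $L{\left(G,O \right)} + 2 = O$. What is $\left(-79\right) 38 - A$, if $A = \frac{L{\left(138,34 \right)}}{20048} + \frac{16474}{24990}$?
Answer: $- \frac{6715766203}{2236605} \approx -3002.7$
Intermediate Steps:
$L{\left(G,O \right)} = -2 + O$
$A = \frac{1477993}{2236605}$ ($A = \frac{-2 + 34}{20048} + \frac{16474}{24990} = 32 \cdot \frac{1}{20048} + 16474 \cdot \frac{1}{24990} = \frac{2}{1253} + \frac{8237}{12495} = \frac{1477993}{2236605} \approx 0.66082$)
$\left(-79\right) 38 - A = \left(-79\right) 38 - \frac{1477993}{2236605} = -3002 - \frac{1477993}{2236605} = - \frac{6715766203}{2236605}$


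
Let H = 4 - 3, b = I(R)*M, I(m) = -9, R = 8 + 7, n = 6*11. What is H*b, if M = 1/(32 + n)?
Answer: -9/98 ≈ -0.091837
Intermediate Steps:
n = 66
R = 15
M = 1/98 (M = 1/(32 + 66) = 1/98 ≈ 0.010204)
b = -9/98 (b = -9*1/98 = -9/98 ≈ -0.091837)
H = 1
H*b = 1*(-9/98) = -9/98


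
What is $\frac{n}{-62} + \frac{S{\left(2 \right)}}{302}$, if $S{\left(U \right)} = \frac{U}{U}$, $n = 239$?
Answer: $- \frac{18029}{4681} \approx -3.8515$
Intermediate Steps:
$S{\left(U \right)} = 1$
$\frac{n}{-62} + \frac{S{\left(2 \right)}}{302} = \frac{239}{-62} + 1 \cdot \frac{1}{302} = 239 \left(- \frac{1}{62}\right) + 1 \cdot \frac{1}{302} = - \frac{239}{62} + \frac{1}{302} = - \frac{18029}{4681}$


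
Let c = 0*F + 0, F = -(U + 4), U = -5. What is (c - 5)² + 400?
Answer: 425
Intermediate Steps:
F = 1 (F = -(-5 + 4) = -1*(-1) = 1)
c = 0 (c = 0*1 + 0 = 0 + 0 = 0)
(c - 5)² + 400 = (0 - 5)² + 400 = (-5)² + 400 = 25 + 400 = 425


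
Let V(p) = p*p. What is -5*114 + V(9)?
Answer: -489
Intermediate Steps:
V(p) = p²
-5*114 + V(9) = -5*114 + 9² = -570 + 81 = -489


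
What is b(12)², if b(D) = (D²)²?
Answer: 429981696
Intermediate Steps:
b(D) = D⁴
b(12)² = (12⁴)² = 20736² = 429981696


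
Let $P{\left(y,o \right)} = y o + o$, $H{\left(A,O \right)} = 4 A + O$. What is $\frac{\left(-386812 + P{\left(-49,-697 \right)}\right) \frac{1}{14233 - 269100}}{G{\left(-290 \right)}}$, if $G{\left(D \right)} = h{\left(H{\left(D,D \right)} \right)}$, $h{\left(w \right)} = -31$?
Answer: $- \frac{353356}{7900877} \approx -0.044724$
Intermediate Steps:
$H{\left(A,O \right)} = O + 4 A$
$G{\left(D \right)} = -31$
$P{\left(y,o \right)} = o + o y$ ($P{\left(y,o \right)} = o y + o = o + o y$)
$\frac{\left(-386812 + P{\left(-49,-697 \right)}\right) \frac{1}{14233 - 269100}}{G{\left(-290 \right)}} = \frac{\left(-386812 - 697 \left(1 - 49\right)\right) \frac{1}{14233 - 269100}}{-31} = \frac{-386812 - -33456}{-254867} \left(- \frac{1}{31}\right) = \left(-386812 + 33456\right) \left(- \frac{1}{254867}\right) \left(- \frac{1}{31}\right) = \left(-353356\right) \left(- \frac{1}{254867}\right) \left(- \frac{1}{31}\right) = \frac{353356}{254867} \left(- \frac{1}{31}\right) = - \frac{353356}{7900877}$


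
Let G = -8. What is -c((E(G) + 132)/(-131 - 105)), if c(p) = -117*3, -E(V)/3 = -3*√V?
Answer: 351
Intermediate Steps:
E(V) = 9*√V (E(V) = -(-9)*√V = 9*√V)
c(p) = -351
-c((E(G) + 132)/(-131 - 105)) = -1*(-351) = 351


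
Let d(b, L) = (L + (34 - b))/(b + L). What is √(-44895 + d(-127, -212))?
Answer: I*√573262334/113 ≈ 211.88*I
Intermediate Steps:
d(b, L) = (34 + L - b)/(L + b)
√(-44895 + d(-127, -212)) = √(-44895 + (34 - 212 - 1*(-127))/(-212 - 127)) = √(-44895 + (34 - 212 + 127)/(-339)) = √(-44895 - 1/339*(-51)) = √(-44895 + 17/113) = √(-5073118/113) = I*√573262334/113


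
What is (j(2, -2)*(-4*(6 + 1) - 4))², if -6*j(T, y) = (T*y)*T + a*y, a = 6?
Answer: 102400/9 ≈ 11378.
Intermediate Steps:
j(T, y) = -y - y*T²/6 (j(T, y) = -((T*y)*T + 6*y)/6 = -(y*T² + 6*y)/6 = -(6*y + y*T²)/6 = -y - y*T²/6)
(j(2, -2)*(-4*(6 + 1) - 4))² = ((-⅙*(-2)*(6 + 2²))*(-4*(6 + 1) - 4))² = ((-⅙*(-2)*(6 + 4))*(-4*7 - 4))² = ((-⅙*(-2)*10)*(-28 - 4))² = ((10/3)*(-32))² = (-320/3)² = 102400/9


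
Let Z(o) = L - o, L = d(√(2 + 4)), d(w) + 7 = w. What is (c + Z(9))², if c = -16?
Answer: (32 - √6)² ≈ 873.23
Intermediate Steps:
d(w) = -7 + w
L = -7 + √6 (L = -7 + √(2 + 4) = -7 + √6 ≈ -4.5505)
Z(o) = -7 + √6 - o (Z(o) = (-7 + √6) - o = -7 + √6 - o)
(c + Z(9))² = (-16 + (-7 + √6 - 1*9))² = (-16 + (-7 + √6 - 9))² = (-16 + (-16 + √6))² = (-32 + √6)²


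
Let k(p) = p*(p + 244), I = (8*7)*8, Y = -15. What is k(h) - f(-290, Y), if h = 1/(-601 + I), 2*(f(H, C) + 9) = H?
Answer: 3567655/23409 ≈ 152.41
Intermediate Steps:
f(H, C) = -9 + H/2
I = 448 (I = 56*8 = 448)
h = -1/153 (h = 1/(-601 + 448) = 1/(-153) = -1/153 ≈ -0.0065359)
k(p) = p*(244 + p)
k(h) - f(-290, Y) = -(244 - 1/153)/153 - (-9 + (½)*(-290)) = -1/153*37331/153 - (-9 - 145) = -37331/23409 - 1*(-154) = -37331/23409 + 154 = 3567655/23409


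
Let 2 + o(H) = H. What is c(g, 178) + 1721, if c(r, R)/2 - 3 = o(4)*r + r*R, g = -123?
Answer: -42553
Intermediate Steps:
o(H) = -2 + H
c(r, R) = 6 + 4*r + 2*R*r (c(r, R) = 6 + 2*((-2 + 4)*r + r*R) = 6 + 2*(2*r + R*r) = 6 + (4*r + 2*R*r) = 6 + 4*r + 2*R*r)
c(g, 178) + 1721 = (6 + 4*(-123) + 2*178*(-123)) + 1721 = (6 - 492 - 43788) + 1721 = -44274 + 1721 = -42553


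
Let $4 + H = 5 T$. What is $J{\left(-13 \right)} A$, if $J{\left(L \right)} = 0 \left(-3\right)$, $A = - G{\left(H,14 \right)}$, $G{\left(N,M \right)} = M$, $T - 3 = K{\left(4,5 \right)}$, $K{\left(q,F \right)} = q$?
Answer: $0$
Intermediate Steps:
$T = 7$ ($T = 3 + 4 = 7$)
$H = 31$ ($H = -4 + 5 \cdot 7 = -4 + 35 = 31$)
$A = -14$ ($A = \left(-1\right) 14 = -14$)
$J{\left(L \right)} = 0$
$J{\left(-13 \right)} A = 0 \left(-14\right) = 0$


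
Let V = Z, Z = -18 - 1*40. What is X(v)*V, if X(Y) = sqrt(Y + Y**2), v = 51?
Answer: -116*sqrt(663) ≈ -2986.9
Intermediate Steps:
Z = -58 (Z = -18 - 40 = -58)
V = -58
X(v)*V = sqrt(51*(1 + 51))*(-58) = sqrt(51*52)*(-58) = sqrt(2652)*(-58) = (2*sqrt(663))*(-58) = -116*sqrt(663)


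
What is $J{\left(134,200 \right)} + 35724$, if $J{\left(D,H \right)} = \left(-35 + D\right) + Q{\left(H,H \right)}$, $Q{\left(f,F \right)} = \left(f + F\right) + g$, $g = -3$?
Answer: $36220$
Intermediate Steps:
$Q{\left(f,F \right)} = -3 + F + f$ ($Q{\left(f,F \right)} = \left(f + F\right) - 3 = \left(F + f\right) - 3 = -3 + F + f$)
$J{\left(D,H \right)} = -38 + D + 2 H$ ($J{\left(D,H \right)} = \left(-35 + D\right) + \left(-3 + H + H\right) = \left(-35 + D\right) + \left(-3 + 2 H\right) = -38 + D + 2 H$)
$J{\left(134,200 \right)} + 35724 = \left(-38 + 134 + 2 \cdot 200\right) + 35724 = \left(-38 + 134 + 400\right) + 35724 = 496 + 35724 = 36220$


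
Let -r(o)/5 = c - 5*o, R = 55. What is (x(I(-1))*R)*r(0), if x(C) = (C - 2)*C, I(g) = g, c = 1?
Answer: -825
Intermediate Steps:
x(C) = C*(-2 + C) (x(C) = (-2 + C)*C = C*(-2 + C))
r(o) = -5 + 25*o (r(o) = -5*(1 - 5*o) = -5 + 25*o)
(x(I(-1))*R)*r(0) = (-(-2 - 1)*55)*(-5 + 25*0) = (-1*(-3)*55)*(-5 + 0) = (3*55)*(-5) = 165*(-5) = -825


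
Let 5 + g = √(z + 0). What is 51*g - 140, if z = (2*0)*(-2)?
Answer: -395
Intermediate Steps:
z = 0 (z = 0*(-2) = 0)
g = -5 (g = -5 + √(0 + 0) = -5 + √0 = -5 + 0 = -5)
51*g - 140 = 51*(-5) - 140 = -255 - 140 = -395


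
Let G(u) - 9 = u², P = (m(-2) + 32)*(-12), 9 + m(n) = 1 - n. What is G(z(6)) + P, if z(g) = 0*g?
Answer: -303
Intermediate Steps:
z(g) = 0
m(n) = -8 - n (m(n) = -9 + (1 - n) = -8 - n)
P = -312 (P = ((-8 - 1*(-2)) + 32)*(-12) = ((-8 + 2) + 32)*(-12) = (-6 + 32)*(-12) = 26*(-12) = -312)
G(u) = 9 + u²
G(z(6)) + P = (9 + 0²) - 312 = (9 + 0) - 312 = 9 - 312 = -303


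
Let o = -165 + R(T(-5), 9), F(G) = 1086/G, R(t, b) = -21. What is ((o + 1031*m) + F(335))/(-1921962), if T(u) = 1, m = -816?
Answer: 46982564/107309545 ≈ 0.43782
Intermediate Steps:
o = -186 (o = -165 - 21 = -186)
((o + 1031*m) + F(335))/(-1921962) = ((-186 + 1031*(-816)) + 1086/335)/(-1921962) = ((-186 - 841296) + 1086*(1/335))*(-1/1921962) = (-841482 + 1086/335)*(-1/1921962) = -281895384/335*(-1/1921962) = 46982564/107309545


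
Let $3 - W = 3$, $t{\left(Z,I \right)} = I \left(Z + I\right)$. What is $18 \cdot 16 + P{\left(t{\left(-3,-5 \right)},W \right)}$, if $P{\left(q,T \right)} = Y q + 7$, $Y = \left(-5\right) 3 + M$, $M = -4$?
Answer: $-465$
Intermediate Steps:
$t{\left(Z,I \right)} = I \left(I + Z\right)$
$Y = -19$ ($Y = \left(-5\right) 3 - 4 = -15 - 4 = -19$)
$W = 0$ ($W = 3 - 3 = 0$)
$P{\left(q,T \right)} = 7 - 19 q$ ($P{\left(q,T \right)} = - 19 q + 7 = 7 - 19 q$)
$18 \cdot 16 + P{\left(t{\left(-3,-5 \right)},W \right)} = 18 \cdot 16 + \left(7 - 19 \left(- 5 \left(-5 - 3\right)\right)\right) = 288 + \left(7 - 19 \left(\left(-5\right) \left(-8\right)\right)\right) = 288 + \left(7 - 760\right) = 288 - 753 = -465$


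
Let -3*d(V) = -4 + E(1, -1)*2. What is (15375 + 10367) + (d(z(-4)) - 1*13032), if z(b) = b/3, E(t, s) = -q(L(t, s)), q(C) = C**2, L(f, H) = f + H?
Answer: 38134/3 ≈ 12711.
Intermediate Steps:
L(f, H) = H + f
E(t, s) = -(s + t)**2
z(b) = b/3 (z(b) = b*(1/3) = b/3)
d(V) = 4/3 (d(V) = -(-4 - (-1 + 1)**2*2)/3 = -(-4 - 1*0**2*2)/3 = -(-4 - 1*0*2)/3 = -(-4 + 0*2)/3 = -(-4 + 0)/3 = -1/3*(-4) = 4/3)
(15375 + 10367) + (d(z(-4)) - 1*13032) = (15375 + 10367) + (4/3 - 1*13032) = 25742 + (4/3 - 13032) = 25742 - 39092/3 = 38134/3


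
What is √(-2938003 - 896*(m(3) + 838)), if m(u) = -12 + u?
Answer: I*√3680787 ≈ 1918.5*I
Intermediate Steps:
√(-2938003 - 896*(m(3) + 838)) = √(-2938003 - 896*((-12 + 3) + 838)) = √(-2938003 - 896*(-9 + 838)) = √(-2938003 - 896*829) = √(-2938003 - 742784) = √(-3680787) = I*√3680787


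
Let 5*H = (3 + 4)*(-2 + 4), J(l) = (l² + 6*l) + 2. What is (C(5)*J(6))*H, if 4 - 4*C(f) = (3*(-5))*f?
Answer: 20461/5 ≈ 4092.2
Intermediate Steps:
C(f) = 1 + 15*f/4 (C(f) = 1 - 3*(-5)*f/4 = 1 - (-15)*f/4 = 1 + 15*f/4)
J(l) = 2 + l² + 6*l
H = 14/5 (H = ((3 + 4)*(-2 + 4))/5 = (7*2)/5 = (⅕)*14 = 14/5 ≈ 2.8000)
(C(5)*J(6))*H = ((1 + (15/4)*5)*(2 + 6² + 6*6))*(14/5) = ((1 + 75/4)*(2 + 36 + 36))*(14/5) = ((79/4)*74)*(14/5) = (2923/2)*(14/5) = 20461/5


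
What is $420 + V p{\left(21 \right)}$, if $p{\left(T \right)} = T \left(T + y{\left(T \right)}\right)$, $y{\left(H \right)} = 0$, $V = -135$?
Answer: $-59115$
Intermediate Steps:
$p{\left(T \right)} = T^{2}$ ($p{\left(T \right)} = T \left(T + 0\right) = T T = T^{2}$)
$420 + V p{\left(21 \right)} = 420 - 135 \cdot 21^{2} = 420 - 59535 = -59115$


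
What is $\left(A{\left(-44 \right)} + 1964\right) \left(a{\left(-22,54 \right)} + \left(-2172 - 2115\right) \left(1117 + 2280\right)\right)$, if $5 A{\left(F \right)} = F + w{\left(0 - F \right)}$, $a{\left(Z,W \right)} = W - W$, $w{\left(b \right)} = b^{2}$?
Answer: $- \frac{170561141568}{5} \approx -3.4112 \cdot 10^{10}$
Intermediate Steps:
$a{\left(Z,W \right)} = 0$
$A{\left(F \right)} = \frac{F}{5} + \frac{F^{2}}{5}$ ($A{\left(F \right)} = \frac{F + \left(0 - F\right)^{2}}{5} = \frac{F + \left(- F\right)^{2}}{5} = \frac{F + F^{2}}{5} = \frac{F}{5} + \frac{F^{2}}{5}$)
$\left(A{\left(-44 \right)} + 1964\right) \left(a{\left(-22,54 \right)} + \left(-2172 - 2115\right) \left(1117 + 2280\right)\right) = \left(\frac{1}{5} \left(-44\right) \left(1 - 44\right) + 1964\right) \left(0 + \left(-2172 - 2115\right) \left(1117 + 2280\right)\right) = \left(\frac{1}{5} \left(-44\right) \left(-43\right) + 1964\right) \left(0 - 14562939\right) = \left(\frac{1892}{5} + 1964\right) \left(0 - 14562939\right) = \frac{11712}{5} \left(-14562939\right) = - \frac{170561141568}{5}$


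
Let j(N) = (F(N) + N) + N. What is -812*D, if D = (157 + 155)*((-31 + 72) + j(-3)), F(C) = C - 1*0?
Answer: -8107008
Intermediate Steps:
F(C) = C (F(C) = C + 0 = C)
j(N) = 3*N (j(N) = (N + N) + N = 2*N + N = 3*N)
D = 9984 (D = (157 + 155)*((-31 + 72) + 3*(-3)) = 312*(41 - 9) = 312*32 = 9984)
-812*D = -812*9984 = -8107008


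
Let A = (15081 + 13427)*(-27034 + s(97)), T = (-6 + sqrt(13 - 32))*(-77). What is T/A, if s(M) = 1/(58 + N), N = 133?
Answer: -44121/73600429222 + 14707*I*sqrt(19)/147200858444 ≈ -5.9947e-7 + 4.355e-7*I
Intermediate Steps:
s(M) = 1/191 (s(M) = 1/(58 + 133) = 1/191)
T = 462 - 77*I*sqrt(19) (T = (-6 + sqrt(-19))*(-77) = (-6 + I*sqrt(19))*(-77) = 462 - 77*I*sqrt(19) ≈ 462.0 - 335.64*I)
A = -147200858444/191 (A = (15081 + 13427)*(-27034 + 1/191) = 28508*(-5163493/191) = -147200858444/191 ≈ -7.7068e+8)
T/A = (462 - 77*I*sqrt(19))/(-147200858444/191) = (462 - 77*I*sqrt(19))*(-191/147200858444) = -44121/73600429222 + 14707*I*sqrt(19)/147200858444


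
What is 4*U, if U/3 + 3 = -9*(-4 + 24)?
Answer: -2196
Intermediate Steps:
U = -549 (U = -9 + 3*(-9*(-4 + 24)) = -9 + 3*(-9*20) = -9 + 3*(-180) = -9 - 540 = -549)
4*U = 4*(-549) = -2196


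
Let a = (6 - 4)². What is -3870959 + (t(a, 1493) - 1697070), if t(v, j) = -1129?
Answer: -5569158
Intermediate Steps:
a = 4 (a = 2² = 4)
-3870959 + (t(a, 1493) - 1697070) = -3870959 + (-1129 - 1697070) = -3870959 - 1698199 = -5569158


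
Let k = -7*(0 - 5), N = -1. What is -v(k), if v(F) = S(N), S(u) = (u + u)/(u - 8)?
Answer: -2/9 ≈ -0.22222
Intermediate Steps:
k = 35 (k = -7*(-5) = 35)
S(u) = 2*u/(-8 + u) (S(u) = (2*u)/(-8 + u) = 2*u/(-8 + u))
v(F) = 2/9 (v(F) = 2*(-1)/(-8 - 1) = 2*(-1)/(-9) = 2*(-1)*(-⅑) = 2/9)
-v(k) = -1*2/9 = -2/9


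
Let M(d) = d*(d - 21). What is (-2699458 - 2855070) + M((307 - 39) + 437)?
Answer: -5072308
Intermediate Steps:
M(d) = d*(-21 + d)
(-2699458 - 2855070) + M((307 - 39) + 437) = (-2699458 - 2855070) + ((307 - 39) + 437)*(-21 + ((307 - 39) + 437)) = -5554528 + (268 + 437)*(-21 + (268 + 437)) = -5554528 + 705*(-21 + 705) = -5554528 + 705*684 = -5554528 + 482220 = -5072308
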